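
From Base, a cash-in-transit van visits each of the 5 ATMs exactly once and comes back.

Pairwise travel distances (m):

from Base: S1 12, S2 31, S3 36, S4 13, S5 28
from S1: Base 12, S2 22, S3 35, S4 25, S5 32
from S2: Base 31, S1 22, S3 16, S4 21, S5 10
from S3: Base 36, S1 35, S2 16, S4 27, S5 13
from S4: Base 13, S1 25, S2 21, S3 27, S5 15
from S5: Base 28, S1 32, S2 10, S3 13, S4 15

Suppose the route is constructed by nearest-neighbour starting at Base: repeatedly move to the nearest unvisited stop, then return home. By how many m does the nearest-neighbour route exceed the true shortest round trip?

6 m longer than the optimal tour.

From Base: S1=12, S4=13, S5=28, S2=31, S3=36 → choose S1 (12).
From S1: S2=22, S4=25, S5=32, S3=35 → choose S2 (22).
From S2: S5=10, S3=16, S4=21 → choose S5 (10).
From S5: S3=13, S4=15 → choose S3 (13).
From S3: S4=27 → choose S4 (27).
NN route Base → S1 → S2 → S5 → S3 → S4 → Base costs 97.
Optimal: Base → S1 → S2 → S3 → S5 → S4 → Base costs 91 (by enumerating all 60 distinct tours).
Excess = 97 − 91 = 6.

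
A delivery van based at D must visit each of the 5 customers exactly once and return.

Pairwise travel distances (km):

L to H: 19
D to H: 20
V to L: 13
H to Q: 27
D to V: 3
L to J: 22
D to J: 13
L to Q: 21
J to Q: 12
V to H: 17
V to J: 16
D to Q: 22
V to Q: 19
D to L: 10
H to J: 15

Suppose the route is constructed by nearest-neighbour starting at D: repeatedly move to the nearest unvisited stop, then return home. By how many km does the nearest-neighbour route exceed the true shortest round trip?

6 km longer than the optimal tour.

D: V=3, L=10, J=13, H=20, Q=22 ⇒ V
V: L=13, J=16, H=17, Q=19 ⇒ L
L: H=19, Q=21, J=22 ⇒ H
H: J=15, Q=27 ⇒ J
J: Q=12 ⇒ Q
NN route D → V → L → H → J → Q → D costs 84.
Optimal: D → V → H → J → Q → L → D costs 78 (by enumerating all 60 distinct tours).
Excess = 84 − 78 = 6.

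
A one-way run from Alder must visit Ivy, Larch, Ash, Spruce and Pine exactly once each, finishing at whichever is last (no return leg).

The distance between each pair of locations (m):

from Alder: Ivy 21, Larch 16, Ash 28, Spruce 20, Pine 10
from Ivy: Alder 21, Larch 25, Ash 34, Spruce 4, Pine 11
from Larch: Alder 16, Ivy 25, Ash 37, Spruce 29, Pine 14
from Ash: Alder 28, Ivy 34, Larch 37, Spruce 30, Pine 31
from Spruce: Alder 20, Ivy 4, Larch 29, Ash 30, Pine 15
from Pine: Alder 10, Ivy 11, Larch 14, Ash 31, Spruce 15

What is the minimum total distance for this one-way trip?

Minimum one-way distance = 75 m.

There are 5! = 120 possible orderings.
Alder→Ivy→Larch→Ash→Spruce→Pine: 21+25+37+30+15 = 128
Alder→Ivy→Larch→Ash→Pine→Spruce: 21+25+37+31+15 = 129
Alder→Ivy→Larch→Spruce→Ash→Pine: 21+25+29+30+31 = 136
Alder→Ivy→Larch→Spruce→Pine→Ash: 21+25+29+15+31 = 121
Alder→Ivy→Larch→Pine→Ash→Spruce: 21+25+14+31+30 = 121
Alder→Ivy→Larch→Pine→Spruce→Ash: 21+25+14+15+30 = 105
Alder→Ivy→Ash→Larch→Spruce→Pine: 21+34+37+29+15 = 136
Alder→Ivy→Ash→Larch→Pine→Spruce: 21+34+37+14+15 = 121
Alder→Ivy→Ash→Spruce→Larch→Pine: 21+34+30+29+14 = 128
Alder→Ivy→Ash→Spruce→Pine→Larch: 21+34+30+15+14 = 114
Alder→Ivy→Ash→Pine→Larch→Spruce: 21+34+31+14+29 = 129
Alder→Ivy→Ash→Pine→Spruce→Larch: 21+34+31+15+29 = 130
Alder→Ivy→Spruce→Larch→Ash→Pine: 21+4+29+37+31 = 122
Alder→Ivy→Spruce→Larch→Pine→Ash: 21+4+29+14+31 = 99
… (106 more)
Alder→Larch→Pine→Ivy→Spruce→Ash: 16+14+11+4+30 = 75  ← best
The minimum is 75.
One shortest path: Alder → Larch → Pine → Ivy → Spruce → Ash.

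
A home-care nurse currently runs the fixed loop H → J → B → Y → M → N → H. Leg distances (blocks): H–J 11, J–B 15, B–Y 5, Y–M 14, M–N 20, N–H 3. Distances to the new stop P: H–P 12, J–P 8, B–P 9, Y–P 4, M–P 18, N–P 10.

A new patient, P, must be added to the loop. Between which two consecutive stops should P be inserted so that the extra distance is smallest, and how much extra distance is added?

+2 blocks — insert P between J and B.

Insertion cost between consecutive stops i–j is d(i,P) + d(P,j) − d(i,j):
  between H and J: 12 + 8 − 11 = 9
  between J and B: 8 + 9 − 15 = 2
  between B and Y: 9 + 4 − 5 = 8
  between Y and M: 4 + 18 − 14 = 8
  between M and N: 18 + 10 − 20 = 8
  between N and H: 10 + 12 − 3 = 19
Cheapest insertion is between J and B, adding 2.
New total = 68 + 2 = 70.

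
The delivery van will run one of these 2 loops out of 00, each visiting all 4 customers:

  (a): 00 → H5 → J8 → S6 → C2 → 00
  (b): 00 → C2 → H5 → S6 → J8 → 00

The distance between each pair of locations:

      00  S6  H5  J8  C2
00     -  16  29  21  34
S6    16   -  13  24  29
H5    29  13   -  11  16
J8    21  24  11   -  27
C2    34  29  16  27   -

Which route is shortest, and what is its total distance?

Shortest is (b), total 108.

(a): 29 + 11 + 24 + 29 + 34 = 127
(b): 34 + 16 + 13 + 24 + 21 = 108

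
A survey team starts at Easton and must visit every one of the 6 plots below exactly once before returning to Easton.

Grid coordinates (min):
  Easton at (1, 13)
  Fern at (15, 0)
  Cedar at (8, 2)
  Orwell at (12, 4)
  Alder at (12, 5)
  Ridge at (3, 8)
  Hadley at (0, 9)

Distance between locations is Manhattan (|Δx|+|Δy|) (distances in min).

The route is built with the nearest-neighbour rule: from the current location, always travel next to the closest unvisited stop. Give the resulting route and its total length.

62 min along Easton → Hadley → Ridge → Cedar → Orwell → Alder → Fern → Easton.

Easton → [Hadley:5 / Ridge:7 / Cedar:18 / Alder:19 / Orwell:20 / Fern:27] → Hadley (5)
Hadley → [Ridge:4 / Cedar:15 / Alder:16 / Orwell:17 / Fern:24] → Ridge (4)
Ridge → [Cedar:11 / Alder:12 / Orwell:13 / Fern:20] → Cedar (11)
Cedar → [Orwell:6 / Alder:7 / Fern:9] → Orwell (6)
Orwell → [Alder:1 / Fern:7] → Alder (1)
Alder → [Fern:8] → Fern (8)
Return Fern→Easton: 27.
Total = 5 + 4 + 11 + 6 + 1 + 8 + 27 = 62.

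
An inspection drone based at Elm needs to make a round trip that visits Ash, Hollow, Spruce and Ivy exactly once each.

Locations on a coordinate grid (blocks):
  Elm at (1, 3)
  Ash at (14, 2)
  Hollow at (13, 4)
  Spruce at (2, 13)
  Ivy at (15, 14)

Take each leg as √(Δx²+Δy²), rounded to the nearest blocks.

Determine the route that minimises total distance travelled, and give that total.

Shortest round trip = 48 blocks.

There are 12 distinct closed tours to check (reversals are equivalent).
Elm → Ash → Hollow → Spruce → Ivy → Elm: 13+2+14+13+18 = 60
Elm → Ash → Hollow → Ivy → Spruce → Elm: 13+2+10+13+10 = 48
Elm → Ash → Spruce → Hollow → Ivy → Elm: 13+16+14+10+18 = 71
Elm → Ash → Spruce → Ivy → Hollow → Elm: 13+16+13+10+12 = 64
Elm → Ash → Ivy → Hollow → Spruce → Elm: 13+12+10+14+10 = 59
Elm → Ash → Ivy → Spruce → Hollow → Elm: 13+12+13+14+12 = 64
Elm → Hollow → Ash → Spruce → Ivy → Elm: 12+2+16+13+18 = 61
Elm → Hollow → Ash → Ivy → Spruce → Elm: 12+2+12+13+10 = 49
Elm → Hollow → Spruce → Ash → Ivy → Elm: 12+14+16+12+18 = 72
Elm → Hollow → Ivy → Ash → Spruce → Elm: 12+10+12+16+10 = 60
Elm → Spruce → Ash → Hollow → Ivy → Elm: 10+16+2+10+18 = 56
Elm → Spruce → Hollow → Ash → Ivy → Elm: 10+14+2+12+18 = 56
The minimum is 48.
One optimal route: Elm → Ash → Hollow → Ivy → Spruce → Elm (or its reverse).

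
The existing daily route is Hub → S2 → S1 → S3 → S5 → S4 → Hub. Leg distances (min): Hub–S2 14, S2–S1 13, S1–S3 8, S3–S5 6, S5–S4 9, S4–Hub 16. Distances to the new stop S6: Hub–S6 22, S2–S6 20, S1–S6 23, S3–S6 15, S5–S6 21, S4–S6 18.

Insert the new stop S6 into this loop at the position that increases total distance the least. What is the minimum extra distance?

Insertion cost between consecutive stops i–j is d(i,S6) + d(S6,j) − d(i,j):
  between Hub and S2: 22 + 20 − 14 = 28
  between S2 and S1: 20 + 23 − 13 = 30
  between S1 and S3: 23 + 15 − 8 = 30
  between S3 and S5: 15 + 21 − 6 = 30
  between S5 and S4: 21 + 18 − 9 = 30
  between S4 and Hub: 18 + 22 − 16 = 24
Cheapest insertion is between S4 and Hub, adding 24.
New total = 66 + 24 = 90.

+24 min — insert S6 between S4 and Hub.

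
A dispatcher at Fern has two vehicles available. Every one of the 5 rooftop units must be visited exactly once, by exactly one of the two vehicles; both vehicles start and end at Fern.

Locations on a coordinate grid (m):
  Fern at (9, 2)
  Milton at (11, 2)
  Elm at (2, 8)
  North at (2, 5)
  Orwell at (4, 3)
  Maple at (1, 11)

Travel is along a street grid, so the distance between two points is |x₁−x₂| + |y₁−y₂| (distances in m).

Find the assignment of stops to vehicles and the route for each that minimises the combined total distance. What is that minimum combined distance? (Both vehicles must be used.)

38 m — the smallest possible combined total.

Check every non-empty split of the stops between the two vehicles; for each half take its own optimal tour:
  {Milton} + {Elm, North, Orwell, Maple}: 4 + 34 = 38
  {Elm} + {Milton, North, Orwell, Maple}: 26 + 38 = 64
  {Milton, Elm} + {North, Orwell, Maple}: 30 + 34 = 64
  {North} + {Milton, Elm, Orwell, Maple}: 20 + 38 = 58
  {Milton, North} + {Elm, Orwell, Maple}: 24 + 34 = 58
  {Elm, North} + {Milton, Orwell, Maple}: 26 + 38 = 64
  … (15 splits in total)
Best: vehicle 1 Fern → Milton → Fern = 4; vehicle 2 Fern → Elm → Maple → North → Orwell → Fern = 34; combined 38.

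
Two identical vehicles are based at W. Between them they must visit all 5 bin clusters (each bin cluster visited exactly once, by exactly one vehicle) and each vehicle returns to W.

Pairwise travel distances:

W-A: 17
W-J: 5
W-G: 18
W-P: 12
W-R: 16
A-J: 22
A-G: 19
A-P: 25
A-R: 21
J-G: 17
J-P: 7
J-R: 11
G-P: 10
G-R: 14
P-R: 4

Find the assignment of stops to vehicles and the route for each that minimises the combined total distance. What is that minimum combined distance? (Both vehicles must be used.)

There are 2^4 − 1 = 15 ways to divide the 5 stops into two non-empty groups. For each, the best each vehicle can do is its own shortest tour through its group:
  {A} + {J, G, P, R}: 34 + 48 = 82
  {J} + {A, G, P, R}: 10 + 66 = 76
  {A, J} + {G, P, R}: 44 + 48 = 92
  {G} + {A, J, P, R}: 36 + 54 = 90
  {A, G} + {J, P, R}: 54 + 32 = 86
  {J, G} + {A, P, R}: 40 + 54 = 94
  … (15 splits in total)
Best: vehicle 1 W → J → W = 10; vehicle 2 W → A → G → P → R → W = 66; combined 76.

76 — the smallest possible combined total.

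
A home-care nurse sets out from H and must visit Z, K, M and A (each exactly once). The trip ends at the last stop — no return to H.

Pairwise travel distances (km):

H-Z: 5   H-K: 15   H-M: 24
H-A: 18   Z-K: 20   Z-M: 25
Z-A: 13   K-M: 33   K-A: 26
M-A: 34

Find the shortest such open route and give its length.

There are 4! = 24 possible orderings.
H → Z → K → M → A: 5+20+33+34 = 92
H → Z → K → A → M: 5+20+26+34 = 85
H → Z → M → K → A: 5+25+33+26 = 89
H → Z → M → A → K: 5+25+34+26 = 90
H → Z → A → K → M: 5+13+26+33 = 77
H → Z → A → M → K: 5+13+34+33 = 85
H → K → Z → M → A: 15+20+25+34 = 94
H → K → Z → A → M: 15+20+13+34 = 82
H → K → M → Z → A: 15+33+25+13 = 86
H → K → M → A → Z: 15+33+34+13 = 95
H → K → A → Z → M: 15+26+13+25 = 79
H → K → A → M → Z: 15+26+34+25 = 100
H → M → Z → K → A: 24+25+20+26 = 95
H → M → Z → A → K: 24+25+13+26 = 88
… (10 more)
The minimum is 77.
One shortest path: H → Z → A → K → M.

Shortest open route: 77 km.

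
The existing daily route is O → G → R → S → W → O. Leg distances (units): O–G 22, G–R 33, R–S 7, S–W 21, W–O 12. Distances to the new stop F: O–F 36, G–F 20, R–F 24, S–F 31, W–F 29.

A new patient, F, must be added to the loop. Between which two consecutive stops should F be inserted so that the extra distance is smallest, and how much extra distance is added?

Insertion cost between consecutive stops i–j is d(i,F) + d(F,j) − d(i,j):
  between O and G: 36 + 20 − 22 = 34
  between G and R: 20 + 24 − 33 = 11
  between R and S: 24 + 31 − 7 = 48
  between S and W: 31 + 29 − 21 = 39
  between W and O: 29 + 36 − 12 = 53
Cheapest insertion is between G and R, adding 11.
New total = 95 + 11 = 106.

Adding 11 by placing F on the G–R leg.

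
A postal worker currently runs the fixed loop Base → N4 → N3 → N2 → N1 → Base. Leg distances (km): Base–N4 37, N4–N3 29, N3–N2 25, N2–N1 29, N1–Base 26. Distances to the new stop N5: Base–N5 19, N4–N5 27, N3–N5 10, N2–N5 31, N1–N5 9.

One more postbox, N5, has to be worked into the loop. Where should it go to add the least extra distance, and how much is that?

Insertion cost between consecutive stops i–j is d(i,N5) + d(N5,j) − d(i,j):
  between Base and N4: 19 + 27 − 37 = 9
  between N4 and N3: 27 + 10 − 29 = 8
  between N3 and N2: 10 + 31 − 25 = 16
  between N2 and N1: 31 + 9 − 29 = 11
  between N1 and Base: 9 + 19 − 26 = 2
Cheapest insertion is between N1 and Base, adding 2.
New total = 146 + 2 = 148.

Adding 2 km by placing N5 on the N1–Base leg.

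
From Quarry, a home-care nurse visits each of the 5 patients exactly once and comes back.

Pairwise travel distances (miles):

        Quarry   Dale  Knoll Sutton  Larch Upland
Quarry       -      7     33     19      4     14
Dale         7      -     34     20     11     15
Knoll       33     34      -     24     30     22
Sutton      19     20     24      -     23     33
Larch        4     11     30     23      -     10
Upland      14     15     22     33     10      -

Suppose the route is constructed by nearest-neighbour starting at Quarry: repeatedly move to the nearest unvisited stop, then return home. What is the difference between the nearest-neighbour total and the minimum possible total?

Excess over optimum: 19 miles.

Quarry: Larch=4, Dale=7, Upland=14, Sutton=19, Knoll=33 ⇒ Larch
Larch: Upland=10, Dale=11, Sutton=23, Knoll=30 ⇒ Upland
Upland: Dale=15, Knoll=22, Sutton=33 ⇒ Dale
Dale: Sutton=20, Knoll=34 ⇒ Sutton
Sutton: Knoll=24 ⇒ Knoll
NN route Quarry → Larch → Upland → Dale → Sutton → Knoll → Quarry costs 106.
Optimal: Quarry → Dale → Sutton → Knoll → Upland → Larch → Quarry costs 87 (by enumerating all 60 distinct tours).
Excess = 106 − 87 = 19.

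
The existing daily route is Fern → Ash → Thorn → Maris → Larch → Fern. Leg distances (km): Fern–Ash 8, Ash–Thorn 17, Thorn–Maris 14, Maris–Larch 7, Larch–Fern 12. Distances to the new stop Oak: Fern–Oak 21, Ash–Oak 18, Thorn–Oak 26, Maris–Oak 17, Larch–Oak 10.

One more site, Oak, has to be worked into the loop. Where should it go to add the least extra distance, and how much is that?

+19 km — insert Oak between Larch and Fern.

Insertion cost between consecutive stops i–j is d(i,Oak) + d(Oak,j) − d(i,j):
  between Fern and Ash: 21 + 18 − 8 = 31
  between Ash and Thorn: 18 + 26 − 17 = 27
  between Thorn and Maris: 26 + 17 − 14 = 29
  between Maris and Larch: 17 + 10 − 7 = 20
  between Larch and Fern: 10 + 21 − 12 = 19
Cheapest insertion is between Larch and Fern, adding 19.
New total = 58 + 19 = 77.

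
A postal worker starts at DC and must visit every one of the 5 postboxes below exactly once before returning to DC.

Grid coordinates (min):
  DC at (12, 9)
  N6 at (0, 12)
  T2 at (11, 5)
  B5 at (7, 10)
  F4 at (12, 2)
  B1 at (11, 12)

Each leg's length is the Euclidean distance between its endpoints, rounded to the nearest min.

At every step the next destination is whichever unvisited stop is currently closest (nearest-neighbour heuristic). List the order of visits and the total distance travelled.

From DC: distances to unvisited — B1=3, T2=4, B5=5, F4=7, N6=12. Nearest is B1 (3).
From B1: distances to unvisited — B5=4, T2=7, F4=10, N6=11. Nearest is B5 (4).
From B5: distances to unvisited — T2=6, N6=7, F4=9. Nearest is T2 (6).
From T2: distances to unvisited — F4=3, N6=13. Nearest is F4 (3).
From F4: distances to unvisited — N6=16. Nearest is N6 (16).
Return N6→DC: 12.
Total = 3 + 4 + 6 + 3 + 16 + 12 = 44.

Total distance 44 min via the nearest-neighbour route DC → B1 → B5 → T2 → F4 → N6 → DC.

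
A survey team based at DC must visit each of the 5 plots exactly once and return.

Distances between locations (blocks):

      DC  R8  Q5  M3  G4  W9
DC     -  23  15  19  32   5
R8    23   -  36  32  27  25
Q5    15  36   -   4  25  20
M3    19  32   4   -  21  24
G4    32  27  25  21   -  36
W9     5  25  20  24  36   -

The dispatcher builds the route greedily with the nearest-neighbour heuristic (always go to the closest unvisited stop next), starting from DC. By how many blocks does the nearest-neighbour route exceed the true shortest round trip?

The nearest-neighbour route is 3 blocks longer than optimal.

From DC: W9=5, Q5=15, M3=19, R8=23, G4=32 → choose W9 (5).
From W9: Q5=20, M3=24, R8=25, G4=36 → choose Q5 (20).
From Q5: M3=4, G4=25, R8=36 → choose M3 (4).
From M3: G4=21, R8=32 → choose G4 (21).
From G4: R8=27 → choose R8 (27).
NN route DC → W9 → Q5 → M3 → G4 → R8 → DC costs 100.
Optimal: DC → Q5 → M3 → G4 → R8 → W9 → DC costs 97 (by enumerating all 60 distinct tours).
Excess = 100 − 97 = 3.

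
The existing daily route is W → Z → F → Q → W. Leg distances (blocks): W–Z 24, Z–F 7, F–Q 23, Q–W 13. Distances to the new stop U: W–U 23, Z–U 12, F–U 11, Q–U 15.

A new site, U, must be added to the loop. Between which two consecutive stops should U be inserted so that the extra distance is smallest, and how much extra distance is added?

+3 blocks — insert U between F and Q.

Insertion cost between consecutive stops i–j is d(i,U) + d(U,j) − d(i,j):
  between W and Z: 23 + 12 − 24 = 11
  between Z and F: 12 + 11 − 7 = 16
  between F and Q: 11 + 15 − 23 = 3
  between Q and W: 15 + 23 − 13 = 25
Cheapest insertion is between F and Q, adding 3.
New total = 67 + 3 = 70.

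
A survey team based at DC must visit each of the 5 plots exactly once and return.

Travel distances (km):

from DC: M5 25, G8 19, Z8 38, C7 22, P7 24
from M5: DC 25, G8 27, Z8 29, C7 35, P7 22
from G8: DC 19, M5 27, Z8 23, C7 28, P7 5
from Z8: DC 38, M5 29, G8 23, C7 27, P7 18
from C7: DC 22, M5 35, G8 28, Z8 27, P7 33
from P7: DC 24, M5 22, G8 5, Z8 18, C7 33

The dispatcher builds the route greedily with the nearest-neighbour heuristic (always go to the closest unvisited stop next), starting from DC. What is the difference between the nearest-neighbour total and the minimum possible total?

The nearest-neighbour route is 5 km longer than optimal.

DC: G8=19, C7=22, P7=24, M5=25, Z8=38 ⇒ G8
G8: P7=5, Z8=23, M5=27, C7=28 ⇒ P7
P7: Z8=18, M5=22, C7=33 ⇒ Z8
Z8: C7=27, M5=29 ⇒ C7
C7: M5=35 ⇒ M5
NN route DC → G8 → P7 → Z8 → C7 → M5 → DC costs 129.
Optimal: DC → M5 → G8 → P7 → Z8 → C7 → DC costs 124 (by enumerating all 60 distinct tours).
Excess = 129 − 124 = 5.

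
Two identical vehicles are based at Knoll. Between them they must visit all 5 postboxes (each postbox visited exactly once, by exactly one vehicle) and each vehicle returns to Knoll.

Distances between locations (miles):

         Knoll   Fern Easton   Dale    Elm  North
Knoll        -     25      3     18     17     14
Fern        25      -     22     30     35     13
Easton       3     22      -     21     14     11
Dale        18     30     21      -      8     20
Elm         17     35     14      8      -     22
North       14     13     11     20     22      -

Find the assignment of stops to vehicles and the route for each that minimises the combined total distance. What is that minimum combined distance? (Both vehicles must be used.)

There are 2^4 − 1 = 15 ways to divide the 5 stops into two non-empty groups. For each, the best each vehicle can do is its own shortest tour through its group:
  {Fern} + {Easton, Dale, Elm, North}: 50 + 59 = 109
  {Easton} + {Fern, Dale, Elm, North}: 6 + 82 = 88
  {Fern, Easton} + {Dale, Elm, North}: 50 + 59 = 109
  {Dale} + {Fern, Easton, Elm, North}: 36 + 77 = 113
  {Fern, Dale} + {Easton, Elm, North}: 73 + 53 = 126
  {Easton, Dale} + {Fern, Elm, North}: 42 + 77 = 119
  … (15 splits in total)
Best: vehicle 1 Knoll → Easton → Knoll = 6; vehicle 2 Knoll → Elm → Dale → Fern → North → Knoll = 82; combined 88.

Minimum combined distance: 88 miles.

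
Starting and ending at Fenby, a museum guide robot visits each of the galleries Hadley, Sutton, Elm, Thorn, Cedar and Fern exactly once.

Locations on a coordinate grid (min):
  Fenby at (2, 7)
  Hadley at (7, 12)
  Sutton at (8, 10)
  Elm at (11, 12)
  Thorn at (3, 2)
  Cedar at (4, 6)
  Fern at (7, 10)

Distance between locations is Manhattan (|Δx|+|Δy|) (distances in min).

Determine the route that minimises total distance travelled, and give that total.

Fenby → Hadley → Sutton → Elm → Thorn → Cedar → Fern → Fenby: 10+3+5+18+5+7+8 = 56
Fenby → Hadley → Sutton → Elm → Thorn → Fern → Cedar → Fenby: 10+3+5+18+12+7+3 = 58
Fenby → Hadley → Sutton → Elm → Cedar → Thorn → Fern → Fenby: 10+3+5+13+5+12+8 = 56
Fenby → Hadley → Sutton → Elm → Cedar → Fern → Thorn → Fenby: 10+3+5+13+7+12+6 = 56
Fenby → Hadley → Sutton → Elm → Fern → Thorn → Cedar → Fenby: 10+3+5+6+12+5+3 = 44
Fenby → Hadley → Sutton → Elm → Fern → Cedar → Thorn → Fenby: 10+3+5+6+7+5+6 = 42
Fenby → Hadley → Sutton → Thorn → Elm → Cedar → Fern → Fenby: 10+3+13+18+13+7+8 = 72
Fenby → Hadley → Sutton → Thorn → Elm → Fern → Cedar → Fenby: 10+3+13+18+6+7+3 = 60
… (352 more)
Fenby → Hadley → Elm → Sutton → Fern → Cedar → Thorn → Fenby: 10+4+5+1+7+5+6 = 38  ← best
The minimum is 38.
One optimal route: Fenby → Hadley → Elm → Sutton → Fern → Cedar → Thorn → Fenby (or its reverse).

Minimum total distance: 38 min.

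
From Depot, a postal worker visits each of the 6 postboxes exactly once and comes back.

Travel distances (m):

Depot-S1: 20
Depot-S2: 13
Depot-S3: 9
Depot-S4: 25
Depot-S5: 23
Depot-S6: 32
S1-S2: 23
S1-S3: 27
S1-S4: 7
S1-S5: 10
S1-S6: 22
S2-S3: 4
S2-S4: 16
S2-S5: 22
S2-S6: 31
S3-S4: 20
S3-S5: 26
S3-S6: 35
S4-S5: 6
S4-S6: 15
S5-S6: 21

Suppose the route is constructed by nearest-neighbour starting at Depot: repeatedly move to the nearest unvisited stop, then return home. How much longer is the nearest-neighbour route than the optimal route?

From Depot: S3=9, S2=13, S1=20, S5=23, S4=25, S6=32 → choose S3 (9).
From S3: S2=4, S4=20, S5=26, S1=27, S6=35 → choose S2 (4).
From S2: S4=16, S5=22, S1=23, S6=31 → choose S4 (16).
From S4: S5=6, S1=7, S6=15 → choose S5 (6).
From S5: S1=10, S6=21 → choose S1 (10).
From S1: S6=22 → choose S6 (22).
NN route Depot → S3 → S2 → S4 → S5 → S1 → S6 → Depot costs 99.
Optimal: Depot → S1 → S5 → S4 → S6 → S2 → S3 → Depot costs 95 (by enumerating all 360 distinct tours).
Excess = 99 − 95 = 4.

The nearest-neighbour route is 4 m longer than optimal.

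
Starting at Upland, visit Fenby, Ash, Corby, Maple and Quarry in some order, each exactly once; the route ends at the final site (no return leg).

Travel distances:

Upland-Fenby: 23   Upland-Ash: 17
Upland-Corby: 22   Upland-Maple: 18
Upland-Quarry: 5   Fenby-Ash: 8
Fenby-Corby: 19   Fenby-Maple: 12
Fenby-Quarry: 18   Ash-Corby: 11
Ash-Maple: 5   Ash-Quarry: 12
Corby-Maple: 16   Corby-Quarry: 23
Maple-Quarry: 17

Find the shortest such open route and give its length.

There are 5! = 120 possible orderings.
Upland - Fenby - Ash - Corby - Maple - Quarry: 23+8+11+16+17 = 75
Upland - Fenby - Ash - Corby - Quarry - Maple: 23+8+11+23+17 = 82
Upland - Fenby - Ash - Maple - Corby - Quarry: 23+8+5+16+23 = 75
Upland - Fenby - Ash - Maple - Quarry - Corby: 23+8+5+17+23 = 76
Upland - Fenby - Ash - Quarry - Corby - Maple: 23+8+12+23+16 = 82
Upland - Fenby - Ash - Quarry - Maple - Corby: 23+8+12+17+16 = 76
Upland - Fenby - Corby - Ash - Maple - Quarry: 23+19+11+5+17 = 75
Upland - Fenby - Corby - Ash - Quarry - Maple: 23+19+11+12+17 = 82
Upland - Fenby - Corby - Maple - Ash - Quarry: 23+19+16+5+12 = 75
Upland - Fenby - Corby - Maple - Quarry - Ash: 23+19+16+17+12 = 87
Upland - Fenby - Corby - Quarry - Ash - Maple: 23+19+23+12+5 = 82
Upland - Fenby - Corby - Quarry - Maple - Ash: 23+19+23+17+5 = 87
Upland - Fenby - Maple - Ash - Corby - Quarry: 23+12+5+11+23 = 74
Upland - Fenby - Maple - Ash - Quarry - Corby: 23+12+5+12+23 = 75
… (106 more)
Upland - Quarry - Fenby - Maple - Ash - Corby: 5+18+12+5+11 = 51  ← best
The minimum is 51.
One shortest path: Upland → Quarry → Fenby → Maple → Ash → Corby.

51 — the minimum one-way total.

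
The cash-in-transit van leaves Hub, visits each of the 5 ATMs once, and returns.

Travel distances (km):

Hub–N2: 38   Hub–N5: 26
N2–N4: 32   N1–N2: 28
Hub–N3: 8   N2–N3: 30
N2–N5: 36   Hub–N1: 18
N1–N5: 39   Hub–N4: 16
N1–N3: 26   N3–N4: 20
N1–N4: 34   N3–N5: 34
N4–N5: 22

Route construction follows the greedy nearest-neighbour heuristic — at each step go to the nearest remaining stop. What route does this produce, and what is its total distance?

From Hub: distances to unvisited — N3=8, N4=16, N1=18, N5=26, N2=38. Nearest is N3 (8).
From N3: distances to unvisited — N4=20, N1=26, N2=30, N5=34. Nearest is N4 (20).
From N4: distances to unvisited — N5=22, N2=32, N1=34. Nearest is N5 (22).
From N5: distances to unvisited — N2=36, N1=39. Nearest is N2 (36).
From N2: distances to unvisited — N1=28. Nearest is N1 (28).
Return N1→Hub: 18.
Total = 8 + 20 + 22 + 36 + 28 + 18 = 132.

Nearest-neighbour total = 132 km; route Hub → N3 → N4 → N5 → N2 → N1 → Hub.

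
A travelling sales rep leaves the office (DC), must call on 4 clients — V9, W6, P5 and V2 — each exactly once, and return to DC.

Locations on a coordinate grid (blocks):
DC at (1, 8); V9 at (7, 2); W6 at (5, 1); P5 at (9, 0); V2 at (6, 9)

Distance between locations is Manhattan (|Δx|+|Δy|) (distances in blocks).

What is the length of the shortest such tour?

34 blocks — the shortest possible round trip.

There are 12 distinct closed tours to check (reversals are equivalent).
DC-V9-W6-P5-V2-DC: 12+3+5+12+6 = 38
DC-V9-W6-V2-P5-DC: 12+3+9+12+16 = 52
DC-V9-P5-W6-V2-DC: 12+4+5+9+6 = 36
DC-V9-P5-V2-W6-DC: 12+4+12+9+11 = 48
DC-V9-V2-W6-P5-DC: 12+8+9+5+16 = 50
DC-V9-V2-P5-W6-DC: 12+8+12+5+11 = 48
DC-W6-V9-P5-V2-DC: 11+3+4+12+6 = 36
DC-W6-V9-V2-P5-DC: 11+3+8+12+16 = 50
DC-W6-P5-V9-V2-DC: 11+5+4+8+6 = 34
DC-W6-V2-V9-P5-DC: 11+9+8+4+16 = 48
DC-P5-V9-W6-V2-DC: 16+4+3+9+6 = 38
DC-P5-W6-V9-V2-DC: 16+5+3+8+6 = 38
The minimum is 34.
One optimal route: DC → W6 → P5 → V9 → V2 → DC (or its reverse).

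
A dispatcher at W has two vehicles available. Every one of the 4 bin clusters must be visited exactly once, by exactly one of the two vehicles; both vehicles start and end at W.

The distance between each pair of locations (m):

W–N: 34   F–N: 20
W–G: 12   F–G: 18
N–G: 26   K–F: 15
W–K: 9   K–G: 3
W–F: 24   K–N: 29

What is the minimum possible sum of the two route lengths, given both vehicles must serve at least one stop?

100 m — the smallest possible combined total.

Check every non-empty split of the stops between the two vehicles; for each half take its own optimal tour:
  {K} + {F, N, G}: 18 + 82 = 100
  {F} + {K, N, G}: 48 + 72 = 120
  {K, F} + {N, G}: 48 + 72 = 120
  {N} + {K, F, G}: 68 + 54 = 122
  {K, N} + {F, G}: 72 + 54 = 126
  {F, N} + {K, G}: 78 + 24 = 102
  … (7 splits in total)
Best: vehicle 1 W → K → W = 18; vehicle 2 W → F → N → G → W = 82; combined 100.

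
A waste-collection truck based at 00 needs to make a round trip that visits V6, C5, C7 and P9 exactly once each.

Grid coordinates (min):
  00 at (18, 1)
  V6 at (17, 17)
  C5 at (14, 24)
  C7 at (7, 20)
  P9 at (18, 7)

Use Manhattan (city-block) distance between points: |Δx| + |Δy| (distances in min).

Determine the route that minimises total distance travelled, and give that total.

68 min — the shortest possible round trip.

00 - V6 - C5 - C7 - P9 - 00: 17+10+11+24+6 = 68
00 - V6 - C5 - P9 - C7 - 00: 17+10+21+24+30 = 102
00 - V6 - C7 - C5 - P9 - 00: 17+13+11+21+6 = 68
00 - V6 - C7 - P9 - C5 - 00: 17+13+24+21+27 = 102
00 - V6 - P9 - C5 - C7 - 00: 17+11+21+11+30 = 90
00 - V6 - P9 - C7 - C5 - 00: 17+11+24+11+27 = 90
00 - C5 - V6 - C7 - P9 - 00: 27+10+13+24+6 = 80
00 - C5 - V6 - P9 - C7 - 00: 27+10+11+24+30 = 102
00 - C5 - C7 - V6 - P9 - 00: 27+11+13+11+6 = 68
00 - C5 - P9 - V6 - C7 - 00: 27+21+11+13+30 = 102
00 - C7 - V6 - C5 - P9 - 00: 30+13+10+21+6 = 80
00 - C7 - C5 - V6 - P9 - 00: 30+11+10+11+6 = 68
The minimum is 68.
One optimal route: 00 → V6 → C5 → C7 → P9 → 00 (or its reverse).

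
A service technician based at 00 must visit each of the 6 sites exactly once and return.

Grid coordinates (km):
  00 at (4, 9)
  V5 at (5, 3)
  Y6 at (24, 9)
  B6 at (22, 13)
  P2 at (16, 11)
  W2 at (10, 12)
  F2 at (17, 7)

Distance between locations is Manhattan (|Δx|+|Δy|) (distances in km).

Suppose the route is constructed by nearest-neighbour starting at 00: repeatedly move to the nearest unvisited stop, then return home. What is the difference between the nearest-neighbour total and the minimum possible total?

8 km longer than the optimal tour.

00: V5=7, W2=9, P2=14, F2=15, Y6=20, B6=22 ⇒ V5
V5: W2=14, F2=16, P2=19, Y6=25, B6=27 ⇒ W2
W2: P2=7, F2=12, B6=13, Y6=17 ⇒ P2
P2: F2=5, B6=8, Y6=10 ⇒ F2
F2: Y6=9, B6=11 ⇒ Y6
Y6: B6=6 ⇒ B6
NN route 00 → V5 → W2 → P2 → F2 → Y6 → B6 → 00 costs 70.
Optimal: 00 → V5 → F2 → Y6 → B6 → P2 → W2 → 00 costs 62 (by enumerating all 360 distinct tours).
Excess = 70 − 62 = 8.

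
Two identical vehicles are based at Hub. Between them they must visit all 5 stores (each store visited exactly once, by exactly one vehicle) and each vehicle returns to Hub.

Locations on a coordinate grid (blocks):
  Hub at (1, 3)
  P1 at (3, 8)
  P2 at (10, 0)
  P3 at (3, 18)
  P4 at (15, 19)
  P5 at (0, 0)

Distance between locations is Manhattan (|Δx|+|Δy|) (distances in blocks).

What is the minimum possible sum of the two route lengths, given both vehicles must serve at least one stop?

Minimum combined distance: 74 blocks.

Check every non-empty split of the stops between the two vehicles; for each half take its own optimal tour:
  {P1} + {P2, P3, P4, P5}: 14 + 68 = 82
  {P2} + {P1, P3, P4, P5}: 24 + 68 = 92
  {P1, P2} + {P3, P4, P5}: 34 + 68 = 102
  {P3} + {P1, P2, P4, P5}: 34 + 68 = 102
  {P1, P3} + {P2, P4, P5}: 34 + 68 = 102
  {P2, P3} + {P1, P4, P5}: 54 + 68 = 122
  … (15 splits in total)
  {P1, P2, P3, P4} + {P5}: 66 + 8 = 74  ← best
Best: vehicle 1 Hub → P1 → P3 → P4 → P2 → Hub = 66; vehicle 2 Hub → P5 → Hub = 8; combined 74.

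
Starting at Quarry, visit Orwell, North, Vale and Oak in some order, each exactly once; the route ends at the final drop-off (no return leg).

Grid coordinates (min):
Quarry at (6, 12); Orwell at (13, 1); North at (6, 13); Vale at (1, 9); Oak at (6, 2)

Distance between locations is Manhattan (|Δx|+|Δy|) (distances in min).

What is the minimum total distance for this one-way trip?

There are 4! = 24 possible orderings.
Quarry → Orwell → North → Vale → Oak: 18+19+9+12 = 58
Quarry → Orwell → North → Oak → Vale: 18+19+11+12 = 60
Quarry → Orwell → Vale → North → Oak: 18+20+9+11 = 58
Quarry → Orwell → Vale → Oak → North: 18+20+12+11 = 61
Quarry → Orwell → Oak → North → Vale: 18+8+11+9 = 46
Quarry → Orwell → Oak → Vale → North: 18+8+12+9 = 47
Quarry → North → Orwell → Vale → Oak: 1+19+20+12 = 52
Quarry → North → Orwell → Oak → Vale: 1+19+8+12 = 40
Quarry → North → Vale → Orwell → Oak: 1+9+20+8 = 38
Quarry → North → Vale → Oak → Orwell: 1+9+12+8 = 30
Quarry → North → Oak → Orwell → Vale: 1+11+8+20 = 40
Quarry → North → Oak → Vale → Orwell: 1+11+12+20 = 44
Quarry → Vale → Orwell → North → Oak: 8+20+19+11 = 58
Quarry → Vale → Orwell → Oak → North: 8+20+8+11 = 47
… (10 more)
The minimum is 30.
One shortest path: Quarry → North → Vale → Oak → Orwell.

30 min — the minimum one-way total.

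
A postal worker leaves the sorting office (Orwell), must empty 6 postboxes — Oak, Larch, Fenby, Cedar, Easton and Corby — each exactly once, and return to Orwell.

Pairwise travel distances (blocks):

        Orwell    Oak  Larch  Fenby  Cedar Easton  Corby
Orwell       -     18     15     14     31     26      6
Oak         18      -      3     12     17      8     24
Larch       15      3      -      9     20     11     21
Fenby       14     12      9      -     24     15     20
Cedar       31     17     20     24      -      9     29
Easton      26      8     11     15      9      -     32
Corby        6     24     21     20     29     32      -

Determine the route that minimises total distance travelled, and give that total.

Shortest round trip = 78 blocks.

There are 360 distinct closed tours to check (reversals are equivalent).
Orwell-Oak-Larch-Fenby-Cedar-Easton-Corby-Orwell: 18+3+9+24+9+32+6 = 101
Orwell-Oak-Larch-Fenby-Cedar-Corby-Easton-Orwell: 18+3+9+24+29+32+26 = 141
Orwell-Oak-Larch-Fenby-Easton-Cedar-Corby-Orwell: 18+3+9+15+9+29+6 = 89
Orwell-Oak-Larch-Fenby-Easton-Corby-Cedar-Orwell: 18+3+9+15+32+29+31 = 137
Orwell-Oak-Larch-Fenby-Corby-Cedar-Easton-Orwell: 18+3+9+20+29+9+26 = 114
Orwell-Oak-Larch-Fenby-Corby-Easton-Cedar-Orwell: 18+3+9+20+32+9+31 = 122
Orwell-Oak-Larch-Cedar-Fenby-Easton-Corby-Orwell: 18+3+20+24+15+32+6 = 118
Orwell-Oak-Larch-Cedar-Fenby-Corby-Easton-Orwell: 18+3+20+24+20+32+26 = 143
… (352 more)
Orwell-Fenby-Larch-Oak-Easton-Cedar-Corby-Orwell: 14+9+3+8+9+29+6 = 78  ← best
The minimum is 78.
One optimal route: Orwell → Fenby → Larch → Oak → Easton → Cedar → Corby → Orwell (or its reverse).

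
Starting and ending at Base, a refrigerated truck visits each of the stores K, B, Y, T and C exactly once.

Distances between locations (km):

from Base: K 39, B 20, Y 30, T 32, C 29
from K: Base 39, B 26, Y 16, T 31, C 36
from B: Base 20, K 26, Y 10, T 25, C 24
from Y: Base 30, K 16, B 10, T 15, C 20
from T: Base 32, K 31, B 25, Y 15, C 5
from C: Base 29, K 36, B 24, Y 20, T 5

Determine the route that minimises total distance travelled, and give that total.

Minimum total distance: 111 km.

With 5 stops there are 5!/2 = 60 distinct round trips (a route and its reverse cost the same).
Base-K-B-Y-T-C-Base: 39+26+10+15+5+29 = 124
Base-K-B-Y-C-T-Base: 39+26+10+20+5+32 = 132
Base-K-B-T-Y-C-Base: 39+26+25+15+20+29 = 154
Base-K-B-T-C-Y-Base: 39+26+25+5+20+30 = 145
Base-K-B-C-Y-T-Base: 39+26+24+20+15+32 = 156
Base-K-B-C-T-Y-Base: 39+26+24+5+15+30 = 139
Base-K-Y-B-T-C-Base: 39+16+10+25+5+29 = 124
Base-K-Y-B-C-T-Base: 39+16+10+24+5+32 = 126
Base-K-Y-T-B-C-Base: 39+16+15+25+24+29 = 148
Base-K-Y-T-C-B-Base: 39+16+15+5+24+20 = 119
Base-K-Y-C-B-T-Base: 39+16+20+24+25+32 = 156
Base-K-Y-C-T-B-Base: 39+16+20+5+25+20 = 125
Base-K-T-B-Y-C-Base: 39+31+25+10+20+29 = 154
Base-K-T-B-C-Y-Base: 39+31+25+24+20+30 = 169
… (46 more)
Base-B-K-Y-T-C-Base: 20+26+16+15+5+29 = 111  ← best
The minimum is 111.
One optimal route: Base → B → K → Y → T → C → Base (or its reverse).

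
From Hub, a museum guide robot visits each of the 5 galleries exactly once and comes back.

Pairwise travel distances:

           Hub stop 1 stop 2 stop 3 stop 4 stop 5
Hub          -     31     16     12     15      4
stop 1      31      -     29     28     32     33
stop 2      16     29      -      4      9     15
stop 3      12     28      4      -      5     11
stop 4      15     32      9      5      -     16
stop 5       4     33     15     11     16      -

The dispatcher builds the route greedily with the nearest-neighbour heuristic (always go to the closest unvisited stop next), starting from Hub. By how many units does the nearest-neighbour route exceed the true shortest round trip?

2 longer than the optimal tour.

From Hub: stop 5=4, stop 3=12, stop 4=15, stop 2=16, stop 1=31 → choose stop 5 (4).
From stop 5: stop 3=11, stop 2=15, stop 4=16, stop 1=33 → choose stop 3 (11).
From stop 3: stop 2=4, stop 4=5, stop 1=28 → choose stop 2 (4).
From stop 2: stop 4=9, stop 1=29 → choose stop 4 (9).
From stop 4: stop 1=32 → choose stop 1 (32).
NN route Hub → stop 5 → stop 3 → stop 2 → stop 4 → stop 1 → Hub costs 91.
Optimal: Hub → stop 1 → stop 2 → stop 3 → stop 4 → stop 5 → Hub costs 89 (by enumerating all 60 distinct tours).
Excess = 91 − 89 = 2.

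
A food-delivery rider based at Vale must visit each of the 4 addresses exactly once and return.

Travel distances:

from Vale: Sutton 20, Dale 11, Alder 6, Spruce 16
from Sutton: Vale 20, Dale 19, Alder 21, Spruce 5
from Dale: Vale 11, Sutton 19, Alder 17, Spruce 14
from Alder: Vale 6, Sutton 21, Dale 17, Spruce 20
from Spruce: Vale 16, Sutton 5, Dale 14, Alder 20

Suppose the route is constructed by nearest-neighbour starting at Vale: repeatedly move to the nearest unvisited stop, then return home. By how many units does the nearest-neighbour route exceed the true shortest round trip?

The nearest-neighbour route is 5 longer than optimal.

From Vale: Alder=6, Dale=11, Spruce=16, Sutton=20 → choose Alder (6).
From Alder: Dale=17, Spruce=20, Sutton=21 → choose Dale (17).
From Dale: Spruce=14, Sutton=19 → choose Spruce (14).
From Spruce: Sutton=5 → choose Sutton (5).
NN route Vale → Alder → Dale → Spruce → Sutton → Vale costs 62.
Optimal: Vale → Dale → Spruce → Sutton → Alder → Vale costs 57 (by enumerating all 12 distinct tours).
Excess = 62 − 57 = 5.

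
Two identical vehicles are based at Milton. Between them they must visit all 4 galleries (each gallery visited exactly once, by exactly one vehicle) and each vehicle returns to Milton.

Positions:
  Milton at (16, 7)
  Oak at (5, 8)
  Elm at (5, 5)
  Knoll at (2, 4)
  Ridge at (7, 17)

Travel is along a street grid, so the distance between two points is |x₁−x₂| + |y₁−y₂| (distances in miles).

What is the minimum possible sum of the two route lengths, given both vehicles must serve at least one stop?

74 miles — the smallest possible combined total.

Try each way of splitting the stops between the two vehicles (each non-empty) and, for each split, find the best tour for each vehicle:
  {Oak} + {Elm, Knoll, Ridge}: 24 + 54 = 78
  {Elm} + {Oak, Knoll, Ridge}: 26 + 54 = 80
  {Oak, Elm} + {Knoll, Ridge}: 28 + 54 = 82
  {Knoll} + {Oak, Elm, Ridge}: 34 + 46 = 80
  {Oak, Knoll} + {Elm, Ridge}: 36 + 46 = 82
  {Elm, Knoll} + {Oak, Ridge}: 34 + 42 = 76
  … (7 splits in total)
  {Oak, Elm, Knoll} + {Ridge}: 36 + 38 = 74  ← best
Best: vehicle 1 Milton → Oak → Elm → Knoll → Milton = 36; vehicle 2 Milton → Ridge → Milton = 38; combined 74.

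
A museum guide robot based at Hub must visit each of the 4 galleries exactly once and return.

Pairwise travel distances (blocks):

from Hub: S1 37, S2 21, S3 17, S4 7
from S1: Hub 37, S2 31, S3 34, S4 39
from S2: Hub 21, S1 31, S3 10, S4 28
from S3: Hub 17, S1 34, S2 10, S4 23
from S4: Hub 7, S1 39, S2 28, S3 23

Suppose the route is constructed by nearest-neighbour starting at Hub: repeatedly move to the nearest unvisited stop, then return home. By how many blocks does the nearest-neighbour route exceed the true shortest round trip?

Hub: S4=7, S3=17, S2=21, S1=37 ⇒ S4
S4: S3=23, S2=28, S1=39 ⇒ S3
S3: S2=10, S1=34 ⇒ S2
S2: S1=31 ⇒ S1
NN route Hub → S4 → S3 → S2 → S1 → Hub costs 108.
Optimal: Hub → S3 → S2 → S1 → S4 → Hub costs 104 (by enumerating all 12 distinct tours).
Excess = 108 − 104 = 4.

4 blocks longer than the optimal tour.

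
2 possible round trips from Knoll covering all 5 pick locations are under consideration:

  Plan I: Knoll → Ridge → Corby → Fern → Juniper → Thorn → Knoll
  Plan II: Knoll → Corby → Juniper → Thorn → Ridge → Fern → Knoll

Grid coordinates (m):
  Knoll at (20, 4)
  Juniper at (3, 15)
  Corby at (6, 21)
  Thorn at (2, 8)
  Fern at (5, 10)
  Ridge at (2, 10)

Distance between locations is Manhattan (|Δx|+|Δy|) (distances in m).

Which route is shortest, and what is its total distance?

Shortest is Plan II, total 74 m.

Plan I: 24 + 15 + 12 + 7 + 8 + 22 = 88
Plan II: 31 + 9 + 8 + 2 + 3 + 21 = 74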